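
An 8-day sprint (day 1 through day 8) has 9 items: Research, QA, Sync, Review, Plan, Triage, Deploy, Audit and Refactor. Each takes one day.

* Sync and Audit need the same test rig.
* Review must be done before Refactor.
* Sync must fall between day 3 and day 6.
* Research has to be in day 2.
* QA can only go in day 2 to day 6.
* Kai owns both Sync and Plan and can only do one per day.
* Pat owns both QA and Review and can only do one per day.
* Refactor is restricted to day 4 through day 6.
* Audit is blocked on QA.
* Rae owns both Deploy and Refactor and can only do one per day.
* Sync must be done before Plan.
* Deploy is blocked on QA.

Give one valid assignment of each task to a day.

Review in day 1; Audit in day 4; Triage in day 1; Refactor in day 4; Sync in day 3; Deploy in day 3; Plan in day 4; Research in day 2; QA in day 2

Checking: Sync(day 3) before Plan(day 4); QA(day 2) before Audit(day 4); QA(day 2) before Deploy(day 3); Review(day 1) before Refactor(day 4); Sync(day 3) != Plan(day 4); Deploy(day 3) != Refactor(day 4); Sync(day 3) != Audit(day 4); QA(day 2) != Review(day 1); QA=day 2 in [day 2,day 6]; Sync=day 3 in [day 3,day 6]; Refactor=day 4 in [day 4,day 6]; Research=day 2 in [day 2,day 2].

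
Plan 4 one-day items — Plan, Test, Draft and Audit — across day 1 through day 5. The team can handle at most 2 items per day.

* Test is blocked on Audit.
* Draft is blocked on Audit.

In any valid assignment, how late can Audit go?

Downstream work caps Audit at day 4.
Audit at day 4 is achievable: Test=day 5, Plan=day 1, Audit=day 4, Draft=day 5.

day 4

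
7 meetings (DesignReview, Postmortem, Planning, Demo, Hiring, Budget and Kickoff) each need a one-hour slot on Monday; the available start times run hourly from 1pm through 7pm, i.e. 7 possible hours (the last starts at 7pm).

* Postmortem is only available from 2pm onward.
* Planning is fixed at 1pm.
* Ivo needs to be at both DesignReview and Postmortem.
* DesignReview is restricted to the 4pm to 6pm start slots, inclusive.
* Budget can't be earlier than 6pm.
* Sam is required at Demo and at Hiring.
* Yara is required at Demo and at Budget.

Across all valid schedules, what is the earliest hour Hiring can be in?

Hiring at 1pm is achievable: Postmortem=2pm, Kickoff=1pm, Budget=6pm, DesignReview=4pm, Demo=2pm, Planning=1pm, Hiring=1pm.

1pm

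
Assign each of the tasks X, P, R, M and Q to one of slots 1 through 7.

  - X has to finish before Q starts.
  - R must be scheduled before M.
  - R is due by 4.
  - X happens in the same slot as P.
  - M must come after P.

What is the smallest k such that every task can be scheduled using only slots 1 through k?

2 slots

The precedence chain requires at least 2 distinct slots.
2 works (last occupied slot: 2): for example Q in 2; R in 1; X in 1; M in 2; P in 1.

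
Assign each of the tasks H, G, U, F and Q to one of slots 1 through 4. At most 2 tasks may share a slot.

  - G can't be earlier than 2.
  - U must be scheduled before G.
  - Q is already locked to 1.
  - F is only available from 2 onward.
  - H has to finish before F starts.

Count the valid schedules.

Splitting on H: it can be 1 (9), 2 (12), 3 (6). Listing each branch's schedules as (G, U, F, Q):
H=1: (3,2,2,1) (3,2,3,1) (3,2,4,1) (4,2,2,1) (4,2,3,1) (4,2,4,1) (4,3,2,1) (4,3,3,1) (4,3,4,1) — 9.
H=2: (2,1,3,1) (2,1,4,1) (3,1,3,1) (3,1,4,1) (3,2,3,1) (3,2,4,1) (4,1,3,1) (4,1,4,1) (4,2,3,1) (4,2,4,1) (4,3,3,1) (4,3,4,1) — 12.
H=3: (2,1,4,1) (3,1,4,1) (3,2,4,1) (4,1,4,1) (4,2,4,1) (4,3,4,1) — 6.
Summing: 9 + 12 + 6 = 27.

27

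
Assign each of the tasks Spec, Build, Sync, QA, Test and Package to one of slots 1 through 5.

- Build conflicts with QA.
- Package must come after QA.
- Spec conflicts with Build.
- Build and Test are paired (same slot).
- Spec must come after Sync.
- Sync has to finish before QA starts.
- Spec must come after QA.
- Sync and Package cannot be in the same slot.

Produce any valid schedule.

Build in 1; Test in 1; Package in 3; QA in 2; Spec in 3; Sync in 1

Checking: QA(2) before Spec(3); Sync(1) before QA(2); QA(2) before Package(3); Sync(1) before Spec(3); Build(1) != QA(2); Sync(1) != Package(3); Spec(3) != Build(1); Build = Test = 1.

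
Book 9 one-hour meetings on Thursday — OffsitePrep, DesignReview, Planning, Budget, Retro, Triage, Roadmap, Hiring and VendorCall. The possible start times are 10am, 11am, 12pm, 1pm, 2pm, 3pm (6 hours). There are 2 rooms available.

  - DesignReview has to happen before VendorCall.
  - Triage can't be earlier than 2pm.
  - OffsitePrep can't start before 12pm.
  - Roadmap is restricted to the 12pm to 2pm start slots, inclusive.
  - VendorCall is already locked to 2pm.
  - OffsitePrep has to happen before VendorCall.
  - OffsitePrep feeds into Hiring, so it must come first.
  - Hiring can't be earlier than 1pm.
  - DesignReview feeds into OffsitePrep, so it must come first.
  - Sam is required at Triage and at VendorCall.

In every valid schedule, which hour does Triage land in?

Triage's window is 2pm–3pm.
VendorCall is fixed at 2pm, and Triage can't share a hour with VendorCall.
So Triage must be 3pm.

3pm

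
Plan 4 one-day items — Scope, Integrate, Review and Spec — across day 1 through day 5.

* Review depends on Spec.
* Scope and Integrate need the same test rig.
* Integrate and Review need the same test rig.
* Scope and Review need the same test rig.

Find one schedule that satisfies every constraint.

Spec -> day 1; Integrate -> day 3; Scope -> day 1; Review -> day 2

Checking: Spec(day 1) before Review(day 2); Scope(day 1) != Integrate(day 3); Integrate(day 3) != Review(day 2); Scope(day 1) != Review(day 2).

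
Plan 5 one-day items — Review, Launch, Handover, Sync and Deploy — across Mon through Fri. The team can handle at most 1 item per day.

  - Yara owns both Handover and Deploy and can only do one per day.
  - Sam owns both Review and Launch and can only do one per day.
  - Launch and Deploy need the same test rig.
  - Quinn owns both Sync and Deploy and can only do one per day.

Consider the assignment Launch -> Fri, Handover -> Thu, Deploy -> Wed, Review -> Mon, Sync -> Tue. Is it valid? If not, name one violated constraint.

The team can handle at most 1 item per day — holds.
Launch and Deploy need the same test rig — holds.
Sam owns both Review and Launch and can only do one per day — holds.
Quinn owns both Sync and Deploy and can only do one per day — holds.
Yara owns both Handover and Deploy and can only do one per day — holds.

Yes, all constraints hold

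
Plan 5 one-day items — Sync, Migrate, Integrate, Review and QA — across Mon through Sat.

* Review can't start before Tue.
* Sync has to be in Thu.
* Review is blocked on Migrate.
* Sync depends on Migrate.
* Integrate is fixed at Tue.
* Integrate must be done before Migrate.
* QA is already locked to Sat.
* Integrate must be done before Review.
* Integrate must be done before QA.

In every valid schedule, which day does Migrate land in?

Wed

Integrate is fixed at Tue and must come before Migrate, so Migrate is at least Wed.
Sync is fixed at Thu and must come after Migrate, so Migrate is at most Wed.
So Migrate must be Wed.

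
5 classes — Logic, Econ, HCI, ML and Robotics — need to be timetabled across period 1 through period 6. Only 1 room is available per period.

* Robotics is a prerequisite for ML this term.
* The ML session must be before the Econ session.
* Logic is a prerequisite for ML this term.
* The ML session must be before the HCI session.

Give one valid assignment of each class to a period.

Econ -> period 4; Robotics -> period 2; ML -> period 3; Logic -> period 1; HCI -> period 5

Checking: ML(period 3) before HCI(period 5); ML(period 3) before Econ(period 4); Logic(period 1) before ML(period 3); Robotics(period 2) before ML(period 3); max 1 per period (cap 1).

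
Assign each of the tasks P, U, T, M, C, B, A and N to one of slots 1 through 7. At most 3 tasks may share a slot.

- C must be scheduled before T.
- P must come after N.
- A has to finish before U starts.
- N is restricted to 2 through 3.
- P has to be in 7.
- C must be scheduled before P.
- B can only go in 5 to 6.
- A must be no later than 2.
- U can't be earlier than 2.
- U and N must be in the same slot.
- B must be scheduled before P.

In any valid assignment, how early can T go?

Precedence pushes T to at least 2.
T at 2 is achievable: T -> 2; M -> 1; C -> 1; U -> 2; B -> 5; P -> 7; N -> 2; A -> 1.

2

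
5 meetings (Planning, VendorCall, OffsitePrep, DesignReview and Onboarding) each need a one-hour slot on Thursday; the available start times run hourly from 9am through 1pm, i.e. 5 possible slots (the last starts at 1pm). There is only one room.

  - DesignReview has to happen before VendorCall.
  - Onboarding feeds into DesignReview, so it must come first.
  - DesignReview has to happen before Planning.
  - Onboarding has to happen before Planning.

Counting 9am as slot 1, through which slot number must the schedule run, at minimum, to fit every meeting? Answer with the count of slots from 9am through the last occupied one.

5

The precedence chain requires at least 3 distinct slots.
With at most 1 per slot and 5 meetings, at least 5 slots are needed.
5 works (last occupied slot: 1pm): for example Planning -> 11am; DesignReview -> 10am; Onboarding -> 9am; VendorCall -> 12pm; OffsitePrep -> 1pm.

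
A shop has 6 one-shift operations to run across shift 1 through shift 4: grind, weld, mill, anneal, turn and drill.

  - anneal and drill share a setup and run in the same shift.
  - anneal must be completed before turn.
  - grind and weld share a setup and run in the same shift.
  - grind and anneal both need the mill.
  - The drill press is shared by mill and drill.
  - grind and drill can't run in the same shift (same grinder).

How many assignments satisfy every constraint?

54

Splitting on grind: it can be shift 1 (9), shift 2 (12), shift 3 (15), shift 4 (18). Listing each branch's schedules as (weld, mill, anneal, turn, drill) by shift number:
grind=shift 1: (1,1,2,3,2) (1,1,2,4,2) (1,1,3,4,3) (1,2,3,4,3) (1,3,2,3,2) (1,3,2,4,2) (1,4,2,3,2) (1,4,2,4,2) (1,4,3,4,3) — 9.
grind=shift 2: (2,1,3,4,3) (2,2,1,2,1) (2,2,1,3,1) (2,2,1,4,1) (2,2,3,4,3) (2,3,1,2,1) (2,3,1,3,1) (2,3,1,4,1) (2,4,1,2,1) (2,4,1,3,1) (2,4,1,4,1) (2,4,3,4,3) — 12.
grind=shift 3: (3,1,2,3,2) (3,1,2,4,2) (3,2,1,2,1) (3,2,1,3,1) (3,2,1,4,1) (3,3,1,2,1) (3,3,1,3,1) (3,3,1,4,1) (3,3,2,3,2) (3,3,2,4,2) (3,4,1,2,1) (3,4,1,3,1) (3,4,1,4,1) (3,4,2,3,2) (3,4,2,4,2) — 15.
grind=shift 4: (4,1,2,3,2) (4,1,2,4,2) (4,1,3,4,3) (4,2,1,2,1) (4,2,1,3,1) (4,2,1,4,1) (4,2,3,4,3) (4,3,1,2,1) (4,3,1,3,1) (4,3,1,4,1) (4,3,2,3,2) (4,3,2,4,2) (4,4,1,2,1) (4,4,1,3,1) (4,4,1,4,1) (4,4,2,3,2) (4,4,2,4,2) (4,4,3,4,3) — 18.
Summing: 9 + 12 + 15 + 18 = 54.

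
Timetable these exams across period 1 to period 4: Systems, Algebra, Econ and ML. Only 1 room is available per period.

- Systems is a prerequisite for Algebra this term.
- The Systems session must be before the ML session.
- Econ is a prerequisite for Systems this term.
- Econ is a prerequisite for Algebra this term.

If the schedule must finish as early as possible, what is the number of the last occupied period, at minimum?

period 4

The precedence chain requires at least 3 distinct periods.
With at most 1 per period and 4 exams, at least 4 periods are needed.
4 works (last occupied period: period 4): for example Econ=period 1; Algebra=period 3; ML=period 4; Systems=period 2.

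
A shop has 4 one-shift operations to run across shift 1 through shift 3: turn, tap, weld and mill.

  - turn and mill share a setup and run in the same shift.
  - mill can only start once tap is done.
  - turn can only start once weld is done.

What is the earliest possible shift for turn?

Precedence pushes turn to at least shift 2.
turn at shift 2 is achievable: tap in shift 1, mill in shift 2, weld in shift 1, turn in shift 2.

shift 2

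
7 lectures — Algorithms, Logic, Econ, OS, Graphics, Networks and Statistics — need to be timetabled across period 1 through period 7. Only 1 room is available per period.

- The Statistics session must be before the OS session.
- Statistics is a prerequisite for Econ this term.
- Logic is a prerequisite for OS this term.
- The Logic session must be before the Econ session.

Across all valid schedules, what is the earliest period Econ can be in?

period 3

Precedence pushes Econ to at least period 2.
Econ at period 3 is achievable: Econ in period 3, OS in period 4, Statistics in period 2, Algorithms in period 5, Networks in period 7, Logic in period 1, Graphics in period 6.
Nothing earlier works — the capacity limit rule out every period before period 3.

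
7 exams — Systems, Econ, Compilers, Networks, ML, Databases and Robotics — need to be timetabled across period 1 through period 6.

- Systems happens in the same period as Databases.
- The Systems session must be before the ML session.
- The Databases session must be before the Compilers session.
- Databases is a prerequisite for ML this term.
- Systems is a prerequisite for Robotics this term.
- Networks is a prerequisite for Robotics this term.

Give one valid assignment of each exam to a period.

ML=period 2, Robotics=period 2, Econ=period 1, Systems=period 1, Networks=period 1, Databases=period 1, Compilers=period 2

Checking: Networks(period 1) before Robotics(period 2); Databases(period 1) before Compilers(period 2); Databases(period 1) before ML(period 2); Systems(period 1) before ML(period 2); Systems(period 1) before Robotics(period 2); Systems = Databases = period 1.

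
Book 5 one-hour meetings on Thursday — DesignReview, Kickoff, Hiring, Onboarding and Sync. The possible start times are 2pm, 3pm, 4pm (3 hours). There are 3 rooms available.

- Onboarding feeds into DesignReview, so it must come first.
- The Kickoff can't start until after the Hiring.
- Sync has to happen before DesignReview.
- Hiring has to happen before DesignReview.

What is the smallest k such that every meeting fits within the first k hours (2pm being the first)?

The precedence chain requires at least 2 distinct hours.
With at most 3 per hour and 5 meetings, at least 2 hours are needed.
2 works (last occupied hour: 3pm): for example Hiring -> 2pm, Sync -> 2pm, Onboarding -> 2pm, DesignReview -> 3pm, Kickoff -> 3pm.

2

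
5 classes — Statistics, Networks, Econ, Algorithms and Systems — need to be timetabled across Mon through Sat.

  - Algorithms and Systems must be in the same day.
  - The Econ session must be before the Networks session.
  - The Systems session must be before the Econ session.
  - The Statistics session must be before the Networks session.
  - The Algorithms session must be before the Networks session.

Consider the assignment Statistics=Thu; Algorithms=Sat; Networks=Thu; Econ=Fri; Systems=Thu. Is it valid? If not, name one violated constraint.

Invalid. The Algorithms session must be before the Networks session.

The Systems session must be before the Econ session — holds.
The Statistics session must be before the Networks session — violated.
The Algorithms session must be before the Networks session — violated.
Algorithms and Systems must be in the same day — violated.
The Econ session must be before the Networks session — violated.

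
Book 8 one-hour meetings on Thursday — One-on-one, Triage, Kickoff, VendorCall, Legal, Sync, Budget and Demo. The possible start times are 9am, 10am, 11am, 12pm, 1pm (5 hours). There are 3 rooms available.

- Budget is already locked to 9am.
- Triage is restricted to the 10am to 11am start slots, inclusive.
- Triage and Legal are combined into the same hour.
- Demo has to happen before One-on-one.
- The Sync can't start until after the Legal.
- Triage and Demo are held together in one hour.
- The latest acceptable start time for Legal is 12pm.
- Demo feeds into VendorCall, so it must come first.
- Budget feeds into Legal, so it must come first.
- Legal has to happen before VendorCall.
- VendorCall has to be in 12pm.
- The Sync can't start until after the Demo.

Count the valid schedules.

Splitting on One-on-one: it can be 11am (12), 12pm (18), 1pm (20). Listing each branch's schedules as (Triage, Kickoff, VendorCall, Legal, Sync, Budget, Demo):
One-on-one=11am: (10am,9am,12pm,10am,11am,9am,10am) (10am,9am,12pm,10am,12pm,9am,10am) (10am,9am,12pm,10am,1pm,9am,10am) (10am,11am,12pm,10am,11am,9am,10am) (10am,11am,12pm,10am,12pm,9am,10am) (10am,11am,12pm,10am,1pm,9am,10am) (10am,12pm,12pm,10am,11am,9am,10am) (10am,12pm,12pm,10am,12pm,9am,10am) (10am,12pm,12pm,10am,1pm,9am,10am) (10am,1pm,12pm,10am,11am,9am,10am) (10am,1pm,12pm,10am,12pm,9am,10am) (10am,1pm,12pm,10am,1pm,9am,10am) — 12.
One-on-one=12pm: (10am,9am,12pm,10am,11am,9am,10am) (10am,9am,12pm,10am,12pm,9am,10am) (10am,9am,12pm,10am,1pm,9am,10am) (10am,11am,12pm,10am,11am,9am,10am) (10am,11am,12pm,10am,12pm,9am,10am) (10am,11am,12pm,10am,1pm,9am,10am) (10am,12pm,12pm,10am,11am,9am,10am) (10am,12pm,12pm,10am,1pm,9am,10am) (10am,1pm,12pm,10am,11am,9am,10am) (10am,1pm,12pm,10am,12pm,9am,10am) (10am,1pm,12pm,10am,1pm,9am,10am) (11am,9am,12pm,11am,12pm,9am,11am) (11am,9am,12pm,11am,1pm,9am,11am) (11am,10am,12pm,11am,12pm,9am,11am) (11am,10am,12pm,11am,1pm,9am,11am) (11am,12pm,12pm,11am,1pm,9am,11am) (11am,1pm,12pm,11am,12pm,9am,11am) (11am,1pm,12pm,11am,1pm,9am,11am) — 18.
One-on-one=1pm: (10am,9am,12pm,10am,11am,9am,10am) (10am,9am,12pm,10am,12pm,9am,10am) (10am,9am,12pm,10am,1pm,9am,10am) (10am,11am,12pm,10am,11am,9am,10am) (10am,11am,12pm,10am,12pm,9am,10am) (10am,11am,12pm,10am,1pm,9am,10am) (10am,12pm,12pm,10am,11am,9am,10am) (10am,12pm,12pm,10am,12pm,9am,10am) (10am,12pm,12pm,10am,1pm,9am,10am) (10am,1pm,12pm,10am,11am,9am,10am) (10am,1pm,12pm,10am,12pm,9am,10am) (10am,1pm,12pm,10am,1pm,9am,10am) (11am,9am,12pm,11am,12pm,9am,11am) (11am,9am,12pm,11am,1pm,9am,11am) (11am,10am,12pm,11am,12pm,9am,11am) (11am,10am,12pm,11am,1pm,9am,11am) (11am,12pm,12pm,11am,12pm,9am,11am) (11am,12pm,12pm,11am,1pm,9am,11am) (11am,1pm,12pm,11am,12pm,9am,11am) (11am,1pm,12pm,11am,1pm,9am,11am) — 20.
Summing: 12 + 18 + 20 = 50.

50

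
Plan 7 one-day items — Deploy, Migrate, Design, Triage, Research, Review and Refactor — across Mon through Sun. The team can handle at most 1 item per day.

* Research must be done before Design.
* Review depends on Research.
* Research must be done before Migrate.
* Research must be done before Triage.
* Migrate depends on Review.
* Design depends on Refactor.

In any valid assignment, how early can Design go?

Wed

Precedence pushes Design to at least Tue.
Design at Wed is achievable: Review -> Thu, Triage -> Sat, Design -> Wed, Migrate -> Fri, Deploy -> Sun, Research -> Mon, Refactor -> Tue.
Nothing earlier works — the capacity limit rule out every day before Wed.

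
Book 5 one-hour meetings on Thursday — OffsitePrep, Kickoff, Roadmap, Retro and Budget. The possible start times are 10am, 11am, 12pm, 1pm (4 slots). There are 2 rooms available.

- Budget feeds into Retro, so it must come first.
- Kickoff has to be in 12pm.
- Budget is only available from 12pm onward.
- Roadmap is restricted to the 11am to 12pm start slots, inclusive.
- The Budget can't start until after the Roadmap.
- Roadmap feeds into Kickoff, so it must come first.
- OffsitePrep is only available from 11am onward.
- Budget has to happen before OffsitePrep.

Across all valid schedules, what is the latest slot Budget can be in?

12pm

Budget is available from 12pm; downstream work caps Budget at 12pm.
Budget at 12pm is achievable: OffsitePrep in 1pm, Kickoff in 12pm, Budget in 12pm, Retro in 1pm, Roadmap in 11am.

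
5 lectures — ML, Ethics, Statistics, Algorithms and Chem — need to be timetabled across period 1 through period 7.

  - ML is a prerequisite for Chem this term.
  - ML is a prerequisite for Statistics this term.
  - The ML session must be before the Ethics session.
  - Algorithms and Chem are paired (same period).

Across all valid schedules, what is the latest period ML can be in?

period 6

Downstream work caps ML at period 6.
ML at period 6 is achievable: ML -> period 6; Statistics -> period 7; Chem -> period 7; Algorithms -> period 7; Ethics -> period 7.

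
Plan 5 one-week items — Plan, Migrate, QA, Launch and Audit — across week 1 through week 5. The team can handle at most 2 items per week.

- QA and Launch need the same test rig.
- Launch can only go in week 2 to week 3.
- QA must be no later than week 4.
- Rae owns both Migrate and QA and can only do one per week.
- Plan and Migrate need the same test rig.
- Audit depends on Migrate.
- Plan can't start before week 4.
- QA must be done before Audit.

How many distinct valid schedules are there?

54

Splitting on Plan: it can be week 4 (25), week 5 (29). Listing each branch's schedules as (Migrate, QA, Launch, Audit) by week number:
Plan=week 4: (1,2,3,3) (1,2,3,4) (1,2,3,5) (1,3,2,4) (1,3,2,5) (1,4,2,5) (1,4,3,5) (2,1,2,3) (2,1,2,4) (2,1,2,5) (2,1,3,3) (2,1,3,4) (2,1,3,5) (2,3,2,4) (2,3,2,5) (2,4,2,5) (2,4,3,5) (3,1,2,4) (3,1,2,5) (3,1,3,4) (3,1,3,5) (3,2,3,4) (3,2,3,5) (3,4,2,5) (3,4,3,5) — 25.
Plan=week 5: (1,2,3,3) (1,2,3,4) (1,2,3,5) (1,3,2,4) (1,3,2,5) (1,4,2,5) (1,4,3,5) (2,1,2,3) (2,1,2,4) (2,1,2,5) (2,1,3,3) (2,1,3,4) (2,1,3,5) (2,3,2,4) (2,3,2,5) (2,4,2,5) (2,4,3,5) (3,1,2,4) (3,1,2,5) (3,1,3,4) (3,1,3,5) (3,2,3,4) (3,2,3,5) (3,4,2,5) (3,4,3,5) (4,1,2,5) (4,1,3,5) (4,2,3,5) (4,3,2,5) — 29.
Summing: 25 + 29 = 54.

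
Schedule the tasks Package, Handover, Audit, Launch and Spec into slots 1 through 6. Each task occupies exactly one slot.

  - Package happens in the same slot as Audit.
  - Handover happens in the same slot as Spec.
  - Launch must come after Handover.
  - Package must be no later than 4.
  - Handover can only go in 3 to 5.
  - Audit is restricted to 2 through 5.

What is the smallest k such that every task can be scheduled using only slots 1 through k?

The precedence chain requires at least 2 distinct slots.
Propagating the time windows through the other constraints, Launch can't land before 4, so the schedule must run through at least slot 4.
4 works (last occupied slot: 4): for example Spec -> 3, Audit -> 2, Handover -> 3, Launch -> 4, Package -> 2.

4 slots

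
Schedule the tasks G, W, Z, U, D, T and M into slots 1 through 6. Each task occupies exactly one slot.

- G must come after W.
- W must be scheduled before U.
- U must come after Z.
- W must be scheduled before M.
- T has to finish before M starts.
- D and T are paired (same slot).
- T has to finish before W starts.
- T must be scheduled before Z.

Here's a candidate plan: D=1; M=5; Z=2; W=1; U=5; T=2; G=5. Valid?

U must come after Z — holds.
W must be scheduled before U — holds.
D and T are paired (same slot) — violated.
T must be scheduled before Z — violated.
W must be scheduled before M — holds.
T has to finish before M starts — holds.
G must come after W — holds.
T has to finish before W starts — violated.

Invalid. T has to finish before W starts.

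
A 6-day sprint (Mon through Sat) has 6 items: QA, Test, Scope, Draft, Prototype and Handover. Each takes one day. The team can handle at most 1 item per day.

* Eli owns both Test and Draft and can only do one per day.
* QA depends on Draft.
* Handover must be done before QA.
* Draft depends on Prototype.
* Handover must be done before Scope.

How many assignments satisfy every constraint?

54

Splitting on QA: it can be Thu (6), Fri (18), Sat (30). Listing each branch's schedules as (Test, Scope, Draft, Prototype, Handover):
QA=Thu: (Fri,Sat,Tue,Mon,Wed) (Fri,Sat,Wed,Mon,Tue) (Fri,Sat,Wed,Tue,Mon) (Sat,Fri,Tue,Mon,Wed) (Sat,Fri,Wed,Mon,Tue) (Sat,Fri,Wed,Tue,Mon) — 6.
QA=Fri: (Mon,Sat,Wed,Tue,Thu) (Mon,Sat,Thu,Tue,Wed) (Mon,Sat,Thu,Wed,Tue) (Tue,Sat,Wed,Mon,Thu) (Tue,Sat,Thu,Mon,Wed) (Tue,Sat,Thu,Wed,Mon) (Wed,Sat,Tue,Mon,Thu) (Wed,Sat,Thu,Mon,Tue) (Wed,Sat,Thu,Tue,Mon) (Thu,Sat,Tue,Mon,Wed) (Thu,Sat,Wed,Mon,Tue) (Thu,Sat,Wed,Tue,Mon) (Sat,Tue,Thu,Wed,Mon) (Sat,Wed,Thu,Mon,Tue) (Sat,Wed,Thu,Tue,Mon) (Sat,Thu,Tue,Mon,Wed) (Sat,Thu,Wed,Mon,Tue) (Sat,Thu,Wed,Tue,Mon) — 18.
QA=Sat: (Mon,Wed,Fri,Thu,Tue) (Mon,Thu,Fri,Tue,Wed) (Mon,Thu,Fri,Wed,Tue) (Mon,Fri,Wed,Tue,Thu) (Mon,Fri,Thu,Tue,Wed) (Mon,Fri,Thu,Wed,Tue) (Tue,Wed,Fri,Thu,Mon) (Tue,Thu,Fri,Mon,Wed) (Tue,Thu,Fri,Wed,Mon) (Tue,Fri,Wed,Mon,Thu) (Tue,Fri,Thu,Mon,Wed) (Tue,Fri,Thu,Wed,Mon) (Wed,Tue,Fri,Thu,Mon) (Wed,Thu,Fri,Mon,Tue) (Wed,Thu,Fri,Tue,Mon) (Wed,Fri,Tue,Mon,Thu) (Wed,Fri,Thu,Mon,Tue) (Wed,Fri,Thu,Tue,Mon) (Thu,Tue,Fri,Wed,Mon) (Thu,Wed,Fri,Mon,Tue) (Thu,Wed,Fri,Tue,Mon) (Thu,Fri,Tue,Mon,Wed) (Thu,Fri,Wed,Mon,Tue) (Thu,Fri,Wed,Tue,Mon) (Fri,Tue,Thu,Wed,Mon) (Fri,Wed,Thu,Mon,Tue) (Fri,Wed,Thu,Tue,Mon) (Fri,Thu,Tue,Mon,Wed) (Fri,Thu,Wed,Mon,Tue) (Fri,Thu,Wed,Tue,Mon) — 30.
Summing: 6 + 18 + 30 = 54.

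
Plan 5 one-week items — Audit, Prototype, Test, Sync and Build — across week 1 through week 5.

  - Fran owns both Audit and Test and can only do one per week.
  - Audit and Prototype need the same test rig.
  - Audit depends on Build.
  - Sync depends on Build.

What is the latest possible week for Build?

week 4

Downstream work caps Build at week 4.
Build at week 4 is achievable: Audit in week 5, Test in week 1, Prototype in week 1, Build in week 4, Sync in week 5.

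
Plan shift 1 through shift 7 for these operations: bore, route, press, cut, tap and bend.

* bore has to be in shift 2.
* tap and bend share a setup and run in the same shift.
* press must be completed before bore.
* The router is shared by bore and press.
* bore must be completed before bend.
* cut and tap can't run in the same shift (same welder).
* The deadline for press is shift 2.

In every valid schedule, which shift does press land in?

shift 1

press's window is shift 1–shift 2.
bore is fixed at shift 2, and press can't share a shift with bore.
So press must be shift 1.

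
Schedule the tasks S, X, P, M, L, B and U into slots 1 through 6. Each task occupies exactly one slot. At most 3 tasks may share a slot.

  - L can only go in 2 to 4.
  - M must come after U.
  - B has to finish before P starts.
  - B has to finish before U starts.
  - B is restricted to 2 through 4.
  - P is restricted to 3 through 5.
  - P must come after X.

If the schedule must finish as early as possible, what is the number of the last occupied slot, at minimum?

slot 4

The precedence chain requires at least 3 distinct slots.
With at most 3 per slot and 7 tasks, at least 3 slots are needed.
Propagating the time windows through the other constraints, M can't land before 4, so the schedule must run through at least slot 4.
4 works (last occupied slot: 4): for example X -> 1; U -> 3; M -> 4; P -> 3; S -> 1; L -> 2; B -> 2.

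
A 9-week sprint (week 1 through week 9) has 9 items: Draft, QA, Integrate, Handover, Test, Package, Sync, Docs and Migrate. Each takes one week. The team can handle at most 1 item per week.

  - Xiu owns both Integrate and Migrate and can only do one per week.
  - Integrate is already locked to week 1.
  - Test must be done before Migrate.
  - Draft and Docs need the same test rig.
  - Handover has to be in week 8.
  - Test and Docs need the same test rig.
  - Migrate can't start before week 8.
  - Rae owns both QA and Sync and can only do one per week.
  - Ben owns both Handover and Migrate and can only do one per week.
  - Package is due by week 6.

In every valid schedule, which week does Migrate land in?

Migrate's window is week 8–week 9.
Handover is fixed at week 8, and Migrate can't share a week with Handover.
So Migrate must be week 9.

week 9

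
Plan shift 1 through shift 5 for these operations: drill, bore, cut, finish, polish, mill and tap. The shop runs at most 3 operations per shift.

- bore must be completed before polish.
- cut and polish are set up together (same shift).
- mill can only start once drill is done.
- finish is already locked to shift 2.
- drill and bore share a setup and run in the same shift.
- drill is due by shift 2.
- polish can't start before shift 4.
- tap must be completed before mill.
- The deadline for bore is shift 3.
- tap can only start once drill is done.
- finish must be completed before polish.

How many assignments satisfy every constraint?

18

Splitting on drill: it can be shift 1 (12), shift 2 (6). Listing each branch's schedules as (bore, cut, finish, polish, mill, tap) by shift number:
drill=shift 1: (1,4,2,4,3,2) (1,4,2,4,4,2) (1,4,2,4,4,3) (1,4,2,4,5,2) (1,4,2,4,5,3) (1,4,2,4,5,4) (1,5,2,5,3,2) (1,5,2,5,4,2) (1,5,2,5,4,3) (1,5,2,5,5,2) (1,5,2,5,5,3) (1,5,2,5,5,4) — 12.
drill=shift 2: (2,4,2,4,4,3) (2,4,2,4,5,3) (2,4,2,4,5,4) (2,5,2,5,4,3) (2,5,2,5,5,3) (2,5,2,5,5,4) — 6.
Summing: 12 + 6 = 18.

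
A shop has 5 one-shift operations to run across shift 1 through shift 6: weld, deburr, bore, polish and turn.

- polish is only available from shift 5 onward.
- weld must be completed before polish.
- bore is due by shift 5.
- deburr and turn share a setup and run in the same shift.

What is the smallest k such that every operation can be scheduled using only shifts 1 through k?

5

The precedence chain requires at least 2 distinct shifts.
polish can't be placed before shift 5, so the schedule must run through at least shift 5.
5 works (last occupied shift: shift 5): for example turn in shift 1, bore in shift 1, weld in shift 1, polish in shift 5, deburr in shift 1.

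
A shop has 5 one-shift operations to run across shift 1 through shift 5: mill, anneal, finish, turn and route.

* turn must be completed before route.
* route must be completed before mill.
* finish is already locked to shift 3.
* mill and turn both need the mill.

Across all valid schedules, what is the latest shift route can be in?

Precedence pushes route to at least shift 2; downstream work caps route at shift 4.
route at shift 4 is achievable: turn in shift 1, mill in shift 5, route in shift 4, finish in shift 3, anneal in shift 1.

shift 4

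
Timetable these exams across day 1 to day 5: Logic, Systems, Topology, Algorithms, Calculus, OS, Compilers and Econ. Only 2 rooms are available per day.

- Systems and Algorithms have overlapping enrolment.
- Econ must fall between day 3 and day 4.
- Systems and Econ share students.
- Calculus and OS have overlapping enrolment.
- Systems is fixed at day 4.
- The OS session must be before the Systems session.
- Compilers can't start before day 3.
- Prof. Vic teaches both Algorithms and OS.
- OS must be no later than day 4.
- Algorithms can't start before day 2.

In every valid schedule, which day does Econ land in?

day 3

Econ's window is day 3–day 4.
Systems is fixed at day 4, and Econ can't share a day with Systems.
So Econ must be day 3.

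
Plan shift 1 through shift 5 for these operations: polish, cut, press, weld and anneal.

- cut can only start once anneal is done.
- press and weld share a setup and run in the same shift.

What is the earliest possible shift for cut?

shift 2

Precedence pushes cut to at least shift 2.
cut at shift 2 is achievable: polish=shift 1; anneal=shift 1; press=shift 1; weld=shift 1; cut=shift 2.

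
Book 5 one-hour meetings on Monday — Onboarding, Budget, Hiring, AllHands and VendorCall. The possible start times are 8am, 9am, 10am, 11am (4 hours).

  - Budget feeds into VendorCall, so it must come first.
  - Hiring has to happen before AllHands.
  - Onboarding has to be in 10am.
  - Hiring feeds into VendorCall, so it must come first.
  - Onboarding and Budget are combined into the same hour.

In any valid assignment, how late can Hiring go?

Downstream work caps Hiring at 10am.
Hiring at 10am is achievable: AllHands in 11am; Budget in 10am; Onboarding in 10am; VendorCall in 11am; Hiring in 10am.

10am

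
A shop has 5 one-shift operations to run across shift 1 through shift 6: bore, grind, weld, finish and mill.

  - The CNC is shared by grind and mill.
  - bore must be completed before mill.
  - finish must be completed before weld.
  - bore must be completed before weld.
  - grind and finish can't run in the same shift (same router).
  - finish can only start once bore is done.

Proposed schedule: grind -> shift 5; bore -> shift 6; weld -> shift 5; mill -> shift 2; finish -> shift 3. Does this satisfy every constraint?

No — it violates: bore must be completed before mill

finish must be completed before weld — holds.
bore must be completed before mill — violated.
finish can only start once bore is done — violated.
grind and finish can't run in the same shift (same router) — holds.
The CNC is shared by grind and mill — holds.
bore must be completed before weld — violated.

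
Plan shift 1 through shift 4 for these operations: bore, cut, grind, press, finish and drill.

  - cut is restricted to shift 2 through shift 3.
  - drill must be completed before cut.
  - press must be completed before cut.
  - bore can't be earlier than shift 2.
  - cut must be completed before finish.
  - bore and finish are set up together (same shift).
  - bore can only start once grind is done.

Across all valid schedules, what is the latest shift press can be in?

Downstream work caps press at shift 2.
press at shift 2 is achievable: cut=shift 3, drill=shift 1, grind=shift 1, bore=shift 4, press=shift 2, finish=shift 4.

shift 2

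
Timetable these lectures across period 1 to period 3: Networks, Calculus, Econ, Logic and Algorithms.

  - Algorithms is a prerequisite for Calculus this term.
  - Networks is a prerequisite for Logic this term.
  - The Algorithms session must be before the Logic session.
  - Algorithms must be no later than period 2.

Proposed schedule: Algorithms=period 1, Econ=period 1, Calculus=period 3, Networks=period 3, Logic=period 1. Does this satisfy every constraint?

Networks is a prerequisite for Logic this term — violated.
The Algorithms session must be before the Logic session — violated.
Algorithms must be no later than period 2 — holds.
Algorithms is a prerequisite for Calculus this term — holds.

No. Networks is a prerequisite for Logic this term is not satisfied.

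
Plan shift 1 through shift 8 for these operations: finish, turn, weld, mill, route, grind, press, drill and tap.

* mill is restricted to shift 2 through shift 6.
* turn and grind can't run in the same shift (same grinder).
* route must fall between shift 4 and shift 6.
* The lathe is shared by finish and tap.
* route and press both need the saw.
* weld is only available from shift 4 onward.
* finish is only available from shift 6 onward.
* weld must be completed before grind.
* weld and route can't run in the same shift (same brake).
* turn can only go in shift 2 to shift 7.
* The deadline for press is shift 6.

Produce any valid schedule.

tap=shift 1; turn=shift 2; press=shift 1; weld=shift 5; route=shift 4; finish=shift 6; mill=shift 2; grind=shift 6; drill=shift 1

Checking: weld(shift 5) before grind(shift 6); weld(shift 5) != route(shift 4); turn(shift 2) != grind(shift 6); route(shift 4) != press(shift 1); finish(shift 6) != tap(shift 1); press=shift 1 in [shift 1,shift 6]; route=shift 4 in [shift 4,shift 6]; weld=shift 5 in [shift 4,shift 8]; mill=shift 2 in [shift 2,shift 6]; finish=shift 6 in [shift 6,shift 8]; turn=shift 2 in [shift 2,shift 7].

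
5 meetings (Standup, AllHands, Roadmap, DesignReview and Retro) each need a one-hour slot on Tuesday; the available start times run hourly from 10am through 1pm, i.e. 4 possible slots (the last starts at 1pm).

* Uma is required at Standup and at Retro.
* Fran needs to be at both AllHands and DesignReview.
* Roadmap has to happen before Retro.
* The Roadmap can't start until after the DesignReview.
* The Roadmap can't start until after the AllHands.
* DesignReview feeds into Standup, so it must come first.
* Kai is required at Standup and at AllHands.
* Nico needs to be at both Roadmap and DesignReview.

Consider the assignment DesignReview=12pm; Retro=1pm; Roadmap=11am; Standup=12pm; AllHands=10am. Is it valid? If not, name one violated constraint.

Invalid. The Roadmap can't start until after the DesignReview.

Uma is required at Standup and at Retro — holds.
Kai is required at Standup and at AllHands — holds.
The Roadmap can't start until after the DesignReview — violated.
Nico needs to be at both Roadmap and DesignReview — holds.
Fran needs to be at both AllHands and DesignReview — holds.
Roadmap has to happen before Retro — holds.
The Roadmap can't start until after the AllHands — holds.
DesignReview feeds into Standup, so it must come first — violated.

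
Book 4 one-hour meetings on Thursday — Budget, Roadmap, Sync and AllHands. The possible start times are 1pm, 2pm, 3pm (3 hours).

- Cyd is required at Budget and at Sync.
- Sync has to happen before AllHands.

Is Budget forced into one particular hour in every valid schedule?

No

Budget can be 1pm (e.g. Roadmap -> 1pm; AllHands -> 3pm; Budget -> 1pm; Sync -> 2pm) or 2pm (e.g. Sync -> 1pm; Roadmap -> 1pm; Budget -> 2pm; AllHands -> 2pm).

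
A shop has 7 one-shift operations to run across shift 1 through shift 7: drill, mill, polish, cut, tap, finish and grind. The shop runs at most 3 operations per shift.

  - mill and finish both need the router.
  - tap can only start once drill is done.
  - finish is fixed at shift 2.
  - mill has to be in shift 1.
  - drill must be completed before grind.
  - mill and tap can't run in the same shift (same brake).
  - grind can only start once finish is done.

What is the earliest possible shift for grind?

Precedence pushes grind to at least shift 3.
grind at shift 3 is achievable: mill in shift 1, grind in shift 3, cut in shift 2, finish in shift 2, polish in shift 1, drill in shift 1, tap in shift 2.

shift 3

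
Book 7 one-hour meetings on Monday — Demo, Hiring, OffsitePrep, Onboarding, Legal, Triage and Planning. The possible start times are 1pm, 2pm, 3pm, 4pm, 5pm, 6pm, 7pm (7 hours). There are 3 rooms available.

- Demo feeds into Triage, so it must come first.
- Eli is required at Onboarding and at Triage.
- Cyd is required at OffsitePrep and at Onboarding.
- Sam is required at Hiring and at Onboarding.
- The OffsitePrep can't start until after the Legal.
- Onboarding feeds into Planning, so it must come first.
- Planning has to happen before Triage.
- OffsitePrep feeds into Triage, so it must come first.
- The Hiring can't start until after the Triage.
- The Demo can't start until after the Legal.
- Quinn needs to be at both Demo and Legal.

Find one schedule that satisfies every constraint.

Triage=3pm; Hiring=4pm; Planning=2pm; OffsitePrep=2pm; Demo=2pm; Legal=1pm; Onboarding=1pm

Checking: Triage(3pm) before Hiring(4pm); Legal(1pm) before Demo(2pm); Demo(2pm) before Triage(3pm); Onboarding(1pm) before Planning(2pm); Legal(1pm) before OffsitePrep(2pm); Planning(2pm) before Triage(3pm); OffsitePrep(2pm) before Triage(3pm); Onboarding(1pm) != Triage(3pm); Hiring(4pm) != Onboarding(1pm); Demo(2pm) != Legal(1pm); OffsitePrep(2pm) != Onboarding(1pm); max 3 per hour (cap 3).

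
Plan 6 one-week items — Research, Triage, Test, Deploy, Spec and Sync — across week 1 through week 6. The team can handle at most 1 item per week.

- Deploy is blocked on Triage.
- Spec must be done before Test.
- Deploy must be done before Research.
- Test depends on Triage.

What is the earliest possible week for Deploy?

Precedence pushes Deploy to at least week 2; downstream work caps Deploy at week 5.
Deploy at week 2 is achievable: Test=week 4, Research=week 5, Sync=week 6, Deploy=week 2, Triage=week 1, Spec=week 3.

week 2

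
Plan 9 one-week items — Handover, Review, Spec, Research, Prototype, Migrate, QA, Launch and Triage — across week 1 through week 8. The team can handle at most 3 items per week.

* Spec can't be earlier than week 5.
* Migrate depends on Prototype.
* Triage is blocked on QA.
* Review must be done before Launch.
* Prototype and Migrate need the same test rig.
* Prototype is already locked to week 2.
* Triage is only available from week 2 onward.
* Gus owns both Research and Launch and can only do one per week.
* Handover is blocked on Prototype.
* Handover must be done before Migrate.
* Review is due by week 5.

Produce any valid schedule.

Triage=week 2, Spec=week 5, Launch=week 2, Review=week 1, Research=week 1, Handover=week 3, QA=week 1, Prototype=week 2, Migrate=week 4

Checking: QA(week 1) before Triage(week 2); Prototype(week 2) before Handover(week 3); Prototype(week 2) before Migrate(week 4); Handover(week 3) before Migrate(week 4); Review(week 1) before Launch(week 2); Prototype(week 2) != Migrate(week 4); Research(week 1) != Launch(week 2); Spec=week 5 in [week 5,week 8]; Review=week 1 in [week 1,week 5]; Triage=week 2 in [week 2,week 8]; Prototype=week 2 in [week 2,week 2]; max 3 per week (cap 3).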